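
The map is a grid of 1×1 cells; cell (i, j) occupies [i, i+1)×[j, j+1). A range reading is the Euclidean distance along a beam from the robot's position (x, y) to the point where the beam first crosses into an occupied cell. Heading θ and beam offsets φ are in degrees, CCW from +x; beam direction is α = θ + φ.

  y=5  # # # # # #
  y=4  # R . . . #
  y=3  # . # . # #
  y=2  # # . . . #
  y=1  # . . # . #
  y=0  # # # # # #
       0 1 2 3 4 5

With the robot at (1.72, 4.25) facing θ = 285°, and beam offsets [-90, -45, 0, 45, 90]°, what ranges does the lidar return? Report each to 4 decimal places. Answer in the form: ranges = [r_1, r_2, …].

ranges = [0.7454, 1.4400, 1.0818, 0.5000, 2.8978]

beam 1: φ=-90°, α=195°
  d=(-0.9659,-0.2588)  start (1,4)  tX=0.7454 tY=0.9659  stride 1/|dx|=1.0353 1/|dy|=3.8637
    cross x-line → (0,4), t=0.7454 (wall)
  → r_1 = 0.7454
beam 2: φ=-45°, α=240°
  d=(-0.5000,-0.8660)  start (1,4)  tX=1.4400 tY=0.2887  stride 1/|dx|=2.0000 1/|dy|=1.1547
    cross y-line → (1,3), t=0.2887
    cross x-line → (0,3), t=1.4400 (wall)
  → r_2 = 1.4400
beam 3: φ=0°, α=285°
  d=(0.2588,-0.9659)  start (1,4)  tX=1.0818 tY=0.2588  stride 1/|dx|=3.8637 1/|dy|=1.0353
    cross y-line → (1,3), t=0.2588
    cross x-line → (2,3), t=1.0818 (wall)
  → r_3 = 1.0818
beam 4: φ=45°, α=330°
  d=(0.8660,-0.5000)  start (1,4)  tX=0.3233 tY=0.5000  stride 1/|dx|=1.1547 1/|dy|=2.0000
    cross x-line → (2,4), t=0.3233
    cross y-line → (2,3), t=0.5000 (wall)
  → r_4 = 0.5000
beam 5: φ=90°, α=15°
  d=(0.9659,0.2588)  start (1,4)  tX=0.2899 tY=2.8978  stride 1/|dx|=1.0353 1/|dy|=3.8637
    cross x-line → (2,4), t=0.2899
    cross x-line → (3,4), t=1.3252
    cross x-line → (4,4), t=2.3604
    cross y-line → (4,5), t=2.8978 (wall)
  → r_5 = 2.8978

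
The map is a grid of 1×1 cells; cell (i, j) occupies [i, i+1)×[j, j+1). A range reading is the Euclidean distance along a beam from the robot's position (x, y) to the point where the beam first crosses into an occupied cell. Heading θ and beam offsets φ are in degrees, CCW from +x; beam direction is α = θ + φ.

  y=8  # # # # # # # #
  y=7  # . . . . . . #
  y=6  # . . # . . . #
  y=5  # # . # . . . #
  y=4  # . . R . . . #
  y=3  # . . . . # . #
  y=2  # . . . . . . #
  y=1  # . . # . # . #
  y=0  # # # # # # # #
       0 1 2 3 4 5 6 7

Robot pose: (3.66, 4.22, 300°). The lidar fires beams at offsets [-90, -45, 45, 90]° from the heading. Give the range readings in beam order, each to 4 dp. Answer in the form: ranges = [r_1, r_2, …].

ranges = [3.0715, 2.2983, 1.3873, 3.8567]

beam 1: φ=-90°, α=210°
  dir = (cos 210°, sin 210°) = (-0.8660, -0.5000); from cell (3,4)
  next x-line at t=0.7621, next y-line at t=0.4400; Δt_x=1.1547, Δt_y=2.0000
    y: enter (3,3) at t=0.4400
    x: enter (2,3) at t=0.7621
    x: enter (1,3) at t=1.9168
    y: enter (1,2) at t=2.4400
    x: enter (0,2) at t=3.0715 ← occupied
  → r_1 = 3.0715
beam 2: φ=-45°, α=255°
  dir = (cos 255°, sin 255°) = (-0.2588, -0.9659); from cell (3,4)
  next x-line at t=2.5500, next y-line at t=0.2278; Δt_x=3.8637, Δt_y=1.0353
    y: enter (3,3) at t=0.2278
    y: enter (3,2) at t=1.2630
    y: enter (3,1) at t=2.2983 ← occupied
  → r_2 = 2.2983
beam 3: φ=45°, α=345°
  dir = (cos 345°, sin 345°) = (0.9659, -0.2588); from cell (3,4)
  next x-line at t=0.3520, next y-line at t=0.8500; Δt_x=1.0353, Δt_y=3.8637
    x: enter (4,4) at t=0.3520
    y: enter (4,3) at t=0.8500
    x: enter (5,3) at t=1.3873 ← occupied
  → r_3 = 1.3873
beam 4: φ=90°, α=30°
  dir = (cos 30°, sin 30°) = (0.8660, 0.5000); from cell (3,4)
  next x-line at t=0.3926, next y-line at t=1.5600; Δt_x=1.1547, Δt_y=2.0000
    x: enter (4,4) at t=0.3926
    x: enter (5,4) at t=1.5473
    y: enter (5,5) at t=1.5600
    x: enter (6,5) at t=2.7020
    y: enter (6,6) at t=3.5600
    x: enter (7,6) at t=3.8567 ← occupied
  → r_4 = 3.8567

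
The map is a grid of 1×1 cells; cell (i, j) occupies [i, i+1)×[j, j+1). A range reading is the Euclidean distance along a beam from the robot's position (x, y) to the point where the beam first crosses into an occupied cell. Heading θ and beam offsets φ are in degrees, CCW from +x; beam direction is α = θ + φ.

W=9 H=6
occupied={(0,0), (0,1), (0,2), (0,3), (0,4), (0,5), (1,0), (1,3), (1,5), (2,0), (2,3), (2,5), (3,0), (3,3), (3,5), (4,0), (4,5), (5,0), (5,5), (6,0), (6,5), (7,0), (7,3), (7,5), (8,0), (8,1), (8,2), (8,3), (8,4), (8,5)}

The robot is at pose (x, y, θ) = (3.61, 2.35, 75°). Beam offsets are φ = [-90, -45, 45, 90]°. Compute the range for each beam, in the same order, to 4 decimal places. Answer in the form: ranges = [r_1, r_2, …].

beam 1: φ=-90°, α=345°
  d=(0.9659,-0.2588)  start (3,2)  tX=0.4038 tY=1.3523  stride 1/|dx|=1.0353 1/|dy|=3.8637
    cross x-line → (4,2), t=0.4038
    cross y-line → (4,1), t=1.3523
    cross x-line → (5,1), t=1.4390
    cross x-line → (6,1), t=2.4743
    cross x-line → (7,1), t=3.5096
    cross x-line → (8,1), t=4.5449 (wall)
  → r_1 = 4.5449
beam 2: φ=-45°, α=30°
  d=(0.8660,0.5000)  start (3,2)  tX=0.4503 tY=1.3000  stride 1/|dx|=1.1547 1/|dy|=2.0000
    cross x-line → (4,2), t=0.4503
    cross y-line → (4,3), t=1.3000
    cross x-line → (5,3), t=1.6050
    cross x-line → (6,3), t=2.7597
    cross y-line → (6,4), t=3.3000
    cross x-line → (7,4), t=3.9144
    cross x-line → (8,4), t=5.0691 (wall)
  → r_2 = 5.0691
beam 3: φ=45°, α=120°
  d=(-0.5000,0.8660)  start (3,2)  tX=1.2200 tY=0.7506  stride 1/|dx|=2.0000 1/|dy|=1.1547
    cross y-line → (3,3), t=0.7506 (wall)
  → r_3 = 0.7506
beam 4: φ=90°, α=165°
  d=(-0.9659,0.2588)  start (3,2)  tX=0.6315 tY=2.5114  stride 1/|dx|=1.0353 1/|dy|=3.8637
    cross x-line → (2,2), t=0.6315
    cross x-line → (1,2), t=1.6668
    cross y-line → (1,3), t=2.5114 (wall)
  → r_4 = 2.5114

ranges = [4.5449, 5.0691, 0.7506, 2.5114]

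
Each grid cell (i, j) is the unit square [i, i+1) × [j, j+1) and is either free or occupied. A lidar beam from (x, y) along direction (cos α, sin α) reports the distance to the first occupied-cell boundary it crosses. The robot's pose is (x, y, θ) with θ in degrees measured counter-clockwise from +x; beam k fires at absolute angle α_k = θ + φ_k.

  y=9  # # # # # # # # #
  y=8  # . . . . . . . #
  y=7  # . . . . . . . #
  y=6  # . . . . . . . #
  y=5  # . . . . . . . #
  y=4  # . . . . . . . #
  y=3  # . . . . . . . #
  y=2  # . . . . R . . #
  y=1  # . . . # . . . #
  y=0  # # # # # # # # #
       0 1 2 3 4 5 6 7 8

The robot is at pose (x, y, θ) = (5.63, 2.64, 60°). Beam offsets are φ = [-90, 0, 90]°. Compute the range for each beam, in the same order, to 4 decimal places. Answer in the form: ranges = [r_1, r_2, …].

ranges = [2.7366, 4.7400, 5.3463]

beam 1: φ=-90°, α=330°
  d=(0.8660,-0.5000)  start (5,2)  tX=0.4272 tY=1.2800  stride 1/|dx|=1.1547 1/|dy|=2.0000
    cross x-line → (6,2), t=0.4272
    cross y-line → (6,1), t=1.2800
    cross x-line → (7,1), t=1.5819
    cross x-line → (8,1), t=2.7366 (wall)
  → r_1 = 2.7366
beam 2: φ=0°, α=60°
  d=(0.5000,0.8660)  start (5,2)  tX=0.7400 tY=0.4157  stride 1/|dx|=2.0000 1/|dy|=1.1547
    cross y-line → (5,3), t=0.4157
    cross x-line → (6,3), t=0.7400
    cross y-line → (6,4), t=1.5704
    cross y-line → (6,5), t=2.7251
    cross x-line → (7,5), t=2.7400
    cross y-line → (7,6), t=3.8798
    cross x-line → (8,6), t=4.7400 (wall)
  → r_2 = 4.7400
beam 3: φ=90°, α=150°
  d=(-0.8660,0.5000)  start (5,2)  tX=0.7275 tY=0.7200  stride 1/|dx|=1.1547 1/|dy|=2.0000
    cross y-line → (5,3), t=0.7200
    cross x-line → (4,3), t=0.7275
    cross x-line → (3,3), t=1.8822
    cross y-line → (3,4), t=2.7200
    cross x-line → (2,4), t=3.0369
    cross x-line → (1,4), t=4.1916
    cross y-line → (1,5), t=4.7200
    cross x-line → (0,5), t=5.3463 (wall)
  → r_3 = 5.3463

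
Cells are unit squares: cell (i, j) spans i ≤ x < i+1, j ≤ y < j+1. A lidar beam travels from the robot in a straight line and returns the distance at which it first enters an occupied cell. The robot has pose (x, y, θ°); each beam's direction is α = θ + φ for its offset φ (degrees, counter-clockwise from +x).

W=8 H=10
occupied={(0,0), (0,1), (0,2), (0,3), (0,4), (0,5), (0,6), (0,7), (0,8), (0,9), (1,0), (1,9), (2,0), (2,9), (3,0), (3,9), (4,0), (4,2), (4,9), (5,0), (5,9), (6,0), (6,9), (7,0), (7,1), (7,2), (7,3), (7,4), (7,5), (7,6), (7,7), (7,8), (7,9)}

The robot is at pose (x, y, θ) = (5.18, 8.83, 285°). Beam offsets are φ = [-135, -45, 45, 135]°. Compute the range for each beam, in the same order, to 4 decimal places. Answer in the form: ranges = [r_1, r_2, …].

ranges = [0.3400, 8.3600, 2.1016, 0.1963]

beam 1: φ=-135°, α=150°
  direction (-0.8660, 0.5000); cell (5,8); t to first gridline: x 0.2078, y 0.3400 (then +1.1547 / +2.0000)
    (4,8) via x @ 0.2078
    (4,9) via y @ 0.3400  # hit
  → r_1 = 0.3400
beam 2: φ=-45°, α=240°
  direction (-0.5000, -0.8660); cell (5,8); t to first gridline: x 0.3600, y 0.9584 (then +2.0000 / +1.1547)
    (4,8) via x @ 0.3600
    (4,7) via y @ 0.9584
    (4,6) via y @ 2.1131
    (3,6) via x @ 2.3600
    (3,5) via y @ 3.2678
    (2,5) via x @ 4.3600
    (2,4) via y @ 4.4225
    (2,3) via y @ 5.5772
    (1,3) via x @ 6.3600
    (1,2) via y @ 6.7319
    (1,1) via y @ 7.8866
    (0,1) via x @ 8.3600  # hit
  → r_2 = 8.3600
beam 3: φ=45°, α=330°
  direction (0.8660, -0.5000); cell (5,8); t to first gridline: x 0.9469, y 1.6600 (then +1.1547 / +2.0000)
    (6,8) via x @ 0.9469
    (6,7) via y @ 1.6600
    (7,7) via x @ 2.1016  # hit
  → r_3 = 2.1016
beam 4: φ=135°, α=60°
  direction (0.5000, 0.8660); cell (5,8); t to first gridline: x 1.6400, y 0.1963 (then +2.0000 / +1.1547)
    (5,9) via y @ 0.1963  # hit
  → r_4 = 0.1963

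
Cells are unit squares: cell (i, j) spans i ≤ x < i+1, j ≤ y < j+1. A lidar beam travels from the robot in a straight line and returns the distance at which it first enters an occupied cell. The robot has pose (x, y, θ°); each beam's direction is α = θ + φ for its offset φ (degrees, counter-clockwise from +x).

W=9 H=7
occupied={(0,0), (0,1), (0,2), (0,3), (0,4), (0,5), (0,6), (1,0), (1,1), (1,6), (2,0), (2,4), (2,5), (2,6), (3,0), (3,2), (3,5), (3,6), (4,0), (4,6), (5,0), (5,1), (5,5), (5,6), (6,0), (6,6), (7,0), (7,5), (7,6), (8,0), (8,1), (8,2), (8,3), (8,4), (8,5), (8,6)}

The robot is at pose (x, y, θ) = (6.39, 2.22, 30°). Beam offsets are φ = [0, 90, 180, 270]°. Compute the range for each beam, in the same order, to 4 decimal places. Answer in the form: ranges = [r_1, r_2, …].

beam 1: φ=0°, α=30°
  d=(0.8660,0.5000)  start (6,2)  tX=0.7044 tY=1.5600  stride 1/|dx|=1.1547 1/|dy|=2.0000
    cross x-line → (7,2), t=0.7044
    cross y-line → (7,3), t=1.5600
    cross x-line → (8,3), t=1.8591 (wall)
  → r_1 = 1.8591
beam 2: φ=90°, α=120°
  d=(-0.5000,0.8660)  start (6,2)  tX=0.7800 tY=0.9007  stride 1/|dx|=2.0000 1/|dy|=1.1547
    cross x-line → (5,2), t=0.7800
    cross y-line → (5,3), t=0.9007
    cross y-line → (5,4), t=2.0554
    cross x-line → (4,4), t=2.7800
    cross y-line → (4,5), t=3.2101
    cross y-line → (4,6), t=4.3648 (wall)
  → r_2 = 4.3648
beam 3: φ=180°, α=210°
  d=(-0.8660,-0.5000)  start (6,2)  tX=0.4503 tY=0.4400  stride 1/|dx|=1.1547 1/|dy|=2.0000
    cross y-line → (6,1), t=0.4400
    cross x-line → (5,1), t=0.4503 (wall)
  → r_3 = 0.4503
beam 4: φ=270°, α=300°
  d=(0.5000,-0.8660)  start (6,2)  tX=1.2200 tY=0.2540  stride 1/|dx|=2.0000 1/|dy|=1.1547
    cross y-line → (6,1), t=0.2540
    cross x-line → (7,1), t=1.2200
    cross y-line → (7,0), t=1.4087 (wall)
  → r_4 = 1.4087

ranges = [1.8591, 4.3648, 0.4503, 1.4087]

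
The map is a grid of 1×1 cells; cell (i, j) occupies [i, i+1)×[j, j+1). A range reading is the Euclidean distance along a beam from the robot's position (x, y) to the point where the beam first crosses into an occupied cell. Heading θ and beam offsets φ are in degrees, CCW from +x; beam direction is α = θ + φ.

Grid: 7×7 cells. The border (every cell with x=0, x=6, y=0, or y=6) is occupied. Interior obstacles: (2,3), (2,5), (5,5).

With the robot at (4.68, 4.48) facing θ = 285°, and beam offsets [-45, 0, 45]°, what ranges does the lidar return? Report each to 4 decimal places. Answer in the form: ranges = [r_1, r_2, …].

beam 1: φ=-45°, α=240°
  d=(-0.5000,-0.8660)  start (4,4)  tX=1.3600 tY=0.5543  stride 1/|dx|=2.0000 1/|dy|=1.1547
    cross y-line → (4,3), t=0.5543
    cross x-line → (3,3), t=1.3600
    cross y-line → (3,2), t=1.7090
    cross y-line → (3,1), t=2.8637
    cross x-line → (2,1), t=3.3600
    cross y-line → (2,0), t=4.0184 (wall)
  → r_1 = 4.0184
beam 2: φ=0°, α=285°
  d=(0.2588,-0.9659)  start (4,4)  tX=1.2364 tY=0.4969  stride 1/|dx|=3.8637 1/|dy|=1.0353
    cross y-line → (4,3), t=0.4969
    cross x-line → (5,3), t=1.2364
    cross y-line → (5,2), t=1.5322
    cross y-line → (5,1), t=2.5675
    cross y-line → (5,0), t=3.6028 (wall)
  → r_2 = 3.6028
beam 3: φ=45°, α=330°
  d=(0.8660,-0.5000)  start (4,4)  tX=0.3695 tY=0.9600  stride 1/|dx|=1.1547 1/|dy|=2.0000
    cross x-line → (5,4), t=0.3695
    cross y-line → (5,3), t=0.9600
    cross x-line → (6,3), t=1.5242 (wall)
  → r_3 = 1.5242

ranges = [4.0184, 3.6028, 1.5242]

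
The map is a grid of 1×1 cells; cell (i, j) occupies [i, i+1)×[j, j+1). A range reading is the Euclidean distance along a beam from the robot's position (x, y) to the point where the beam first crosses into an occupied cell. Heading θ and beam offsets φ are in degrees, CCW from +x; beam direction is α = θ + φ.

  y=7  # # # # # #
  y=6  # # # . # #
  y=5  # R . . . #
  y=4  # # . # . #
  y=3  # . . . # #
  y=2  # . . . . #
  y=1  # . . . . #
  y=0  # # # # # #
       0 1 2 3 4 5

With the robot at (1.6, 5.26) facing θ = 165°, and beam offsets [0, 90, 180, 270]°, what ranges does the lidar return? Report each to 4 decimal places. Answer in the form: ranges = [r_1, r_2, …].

ranges = [0.6212, 0.2692, 1.4494, 0.7661]

beam 1: φ=0°, α=165°
  direction (-0.9659, 0.2588); cell (1,5); t to first gridline: x 0.6212, y 2.8591 (then +1.0353 / +3.8637)
    (0,5) via x @ 0.6212  # hit
  → r_1 = 0.6212
beam 2: φ=90°, α=255°
  direction (-0.2588, -0.9659); cell (1,5); t to first gridline: x 2.3182, y 0.2692 (then +3.8637 / +1.0353)
    (1,4) via y @ 0.2692  # hit
  → r_2 = 0.2692
beam 3: φ=180°, α=345°
  direction (0.9659, -0.2588); cell (1,5); t to first gridline: x 0.4141, y 1.0046 (then +1.0353 / +3.8637)
    (2,5) via x @ 0.4141
    (2,4) via y @ 1.0046
    (3,4) via x @ 1.4494  # hit
  → r_3 = 1.4494
beam 4: φ=270°, α=75°
  direction (0.2588, 0.9659); cell (1,5); t to first gridline: x 1.5455, y 0.7661 (then +3.8637 / +1.0353)
    (1,6) via y @ 0.7661  # hit
  → r_4 = 0.7661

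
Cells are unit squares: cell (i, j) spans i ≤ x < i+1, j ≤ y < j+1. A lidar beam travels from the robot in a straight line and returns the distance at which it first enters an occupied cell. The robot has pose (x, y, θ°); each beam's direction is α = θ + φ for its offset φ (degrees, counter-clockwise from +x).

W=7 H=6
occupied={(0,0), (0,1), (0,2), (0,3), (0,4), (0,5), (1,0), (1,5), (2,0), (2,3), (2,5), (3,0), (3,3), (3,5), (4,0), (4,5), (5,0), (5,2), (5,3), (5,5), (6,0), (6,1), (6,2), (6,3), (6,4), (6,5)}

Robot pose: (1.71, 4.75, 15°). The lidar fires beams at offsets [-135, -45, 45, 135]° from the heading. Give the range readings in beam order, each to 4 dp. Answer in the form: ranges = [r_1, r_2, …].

beam 1: φ=-135°, α=240°
  cosα=-0.5000 sinα=-0.8660 | (1,4) | tMaxX 1.4200 tMaxY 0.8660 | tΔX 2.0000 tΔY 1.1547
    t=0.8660 [y] (1,3)
    t=1.4200 [x] (0,3) — stop
  → r_1 = 1.4200
beam 2: φ=-45°, α=330°
  cosα=0.8660 sinα=-0.5000 | (1,4) | tMaxX 0.3349 tMaxY 1.5000 | tΔX 1.1547 tΔY 2.0000
    t=0.3349 [x] (2,4)
    t=1.4896 [x] (3,4)
    t=1.5000 [y] (3,3) — stop
  → r_2 = 1.5000
beam 3: φ=45°, α=60°
  cosα=0.5000 sinα=0.8660 | (1,4) | tMaxX 0.5800 tMaxY 0.2887 | tΔX 2.0000 tΔY 1.1547
    t=0.2887 [y] (1,5) — stop
  → r_3 = 0.2887
beam 4: φ=135°, α=150°
  cosα=-0.8660 sinα=0.5000 | (1,4) | tMaxX 0.8198 tMaxY 0.5000 | tΔX 1.1547 tΔY 2.0000
    t=0.5000 [y] (1,5) — stop
  → r_4 = 0.5000

ranges = [1.4200, 1.5000, 0.2887, 0.5000]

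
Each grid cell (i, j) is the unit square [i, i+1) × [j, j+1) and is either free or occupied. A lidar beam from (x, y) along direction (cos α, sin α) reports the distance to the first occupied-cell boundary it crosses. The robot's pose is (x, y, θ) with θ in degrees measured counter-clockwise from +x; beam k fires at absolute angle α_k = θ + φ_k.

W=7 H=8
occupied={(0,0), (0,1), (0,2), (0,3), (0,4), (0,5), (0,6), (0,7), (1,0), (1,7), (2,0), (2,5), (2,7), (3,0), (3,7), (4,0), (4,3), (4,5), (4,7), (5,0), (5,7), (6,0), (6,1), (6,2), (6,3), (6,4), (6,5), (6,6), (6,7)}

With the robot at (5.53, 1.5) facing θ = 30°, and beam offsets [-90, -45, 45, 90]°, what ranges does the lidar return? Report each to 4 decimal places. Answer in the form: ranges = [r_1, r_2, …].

beam 1: φ=-90°, α=300°
  dir = (cos 300°, sin 300°) = (0.5000, -0.8660); from cell (5,1)
  next x-line at t=0.9400, next y-line at t=0.5774; Δt_x=2.0000, Δt_y=1.1547
    y: enter (5,0) at t=0.5774 ← occupied
  → r_1 = 0.5774
beam 2: φ=-45°, α=345°
  dir = (cos 345°, sin 345°) = (0.9659, -0.2588); from cell (5,1)
  next x-line at t=0.4866, next y-line at t=1.9319; Δt_x=1.0353, Δt_y=3.8637
    x: enter (6,1) at t=0.4866 ← occupied
  → r_2 = 0.4866
beam 3: φ=45°, α=75°
  dir = (cos 75°, sin 75°) = (0.2588, 0.9659); from cell (5,1)
  next x-line at t=1.8159, next y-line at t=0.5176; Δt_x=3.8637, Δt_y=1.0353
    y: enter (5,2) at t=0.5176
    y: enter (5,3) at t=1.5529
    x: enter (6,3) at t=1.8159 ← occupied
  → r_3 = 1.8159
beam 4: φ=90°, α=120°
  dir = (cos 120°, sin 120°) = (-0.5000, 0.8660); from cell (5,1)
  next x-line at t=1.0600, next y-line at t=0.5774; Δt_x=2.0000, Δt_y=1.1547
    y: enter (5,2) at t=0.5774
    x: enter (4,2) at t=1.0600
    y: enter (4,3) at t=1.7321 ← occupied
  → r_4 = 1.7321

ranges = [0.5774, 0.4866, 1.8159, 1.7321]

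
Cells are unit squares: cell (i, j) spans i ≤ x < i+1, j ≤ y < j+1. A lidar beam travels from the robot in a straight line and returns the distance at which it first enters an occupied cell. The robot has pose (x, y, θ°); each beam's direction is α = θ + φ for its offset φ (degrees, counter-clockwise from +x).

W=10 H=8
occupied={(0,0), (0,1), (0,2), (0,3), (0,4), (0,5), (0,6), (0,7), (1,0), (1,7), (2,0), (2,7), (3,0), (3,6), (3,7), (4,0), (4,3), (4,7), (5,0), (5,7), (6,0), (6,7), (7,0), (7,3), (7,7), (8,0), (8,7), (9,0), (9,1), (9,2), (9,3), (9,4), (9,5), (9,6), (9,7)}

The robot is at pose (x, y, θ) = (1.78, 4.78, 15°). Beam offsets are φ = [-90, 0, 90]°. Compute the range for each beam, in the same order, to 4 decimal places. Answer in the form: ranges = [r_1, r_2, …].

ranges = [3.9133, 7.4747, 2.2983]

beam 1: φ=-90°, α=285°
  direction (0.2588, -0.9659); cell (1,4); t to first gridline: x 0.8500, y 0.8075 (then +3.8637 / +1.0353)
    (1,3) via y @ 0.8075
    (2,3) via x @ 0.8500
    (2,2) via y @ 1.8428
    (2,1) via y @ 2.8781
    (2,0) via y @ 3.9133  # hit
  → r_1 = 3.9133
beam 2: φ=0°, α=15°
  direction (0.9659, 0.2588); cell (1,4); t to first gridline: x 0.2278, y 0.8500 (then +1.0353 / +3.8637)
    (2,4) via x @ 0.2278
    (2,5) via y @ 0.8500
    (3,5) via x @ 1.2630
    (4,5) via x @ 2.2983
    (5,5) via x @ 3.3336
    (6,5) via x @ 4.3689
    (6,6) via y @ 4.7137
    (7,6) via x @ 5.4041
    (8,6) via x @ 6.4394
    (9,6) via x @ 7.4747  # hit
  → r_2 = 7.4747
beam 3: φ=90°, α=105°
  direction (-0.2588, 0.9659); cell (1,4); t to first gridline: x 3.0137, y 0.2278 (then +3.8637 / +1.0353)
    (1,5) via y @ 0.2278
    (1,6) via y @ 1.2630
    (1,7) via y @ 2.2983  # hit
  → r_3 = 2.2983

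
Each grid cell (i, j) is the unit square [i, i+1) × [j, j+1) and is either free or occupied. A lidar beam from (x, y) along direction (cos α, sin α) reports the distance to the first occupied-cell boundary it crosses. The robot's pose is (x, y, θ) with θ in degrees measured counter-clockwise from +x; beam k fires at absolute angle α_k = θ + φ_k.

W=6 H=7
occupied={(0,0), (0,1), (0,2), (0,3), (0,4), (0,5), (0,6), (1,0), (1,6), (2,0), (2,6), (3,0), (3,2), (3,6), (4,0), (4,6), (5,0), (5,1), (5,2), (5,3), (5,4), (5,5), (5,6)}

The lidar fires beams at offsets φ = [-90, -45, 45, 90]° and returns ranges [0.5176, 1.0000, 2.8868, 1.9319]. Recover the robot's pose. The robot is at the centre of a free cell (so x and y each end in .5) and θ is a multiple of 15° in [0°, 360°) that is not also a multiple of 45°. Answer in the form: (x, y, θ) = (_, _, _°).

The pose lattice has 19·16 = 304 candidates. Test each by forward raycasting.
  (1.5, 5.5, 120°): beam 1 = 1.0000 ≠ 0.5176 ✗
  (1.5, 3.5, 330°): beam 1 = 1.0000 ≠ 0.5176 ✗
  (4.5, 3.5, 30°): beam 1 = 1.0000 ≠ 0.5176 ✗
  (2.5, 5.5, 165°): beam 2 = 0.5774 ≠ 1.0000 ✗
  …
  (4.5, 5.5, 195°): r_1=0.5176, r_2=1.0000, r_3=2.8868, r_4=1.9319 — all match ✓
No second candidate reproduces the full scan.

(x, y, θ) = (4.5, 5.5, 195°)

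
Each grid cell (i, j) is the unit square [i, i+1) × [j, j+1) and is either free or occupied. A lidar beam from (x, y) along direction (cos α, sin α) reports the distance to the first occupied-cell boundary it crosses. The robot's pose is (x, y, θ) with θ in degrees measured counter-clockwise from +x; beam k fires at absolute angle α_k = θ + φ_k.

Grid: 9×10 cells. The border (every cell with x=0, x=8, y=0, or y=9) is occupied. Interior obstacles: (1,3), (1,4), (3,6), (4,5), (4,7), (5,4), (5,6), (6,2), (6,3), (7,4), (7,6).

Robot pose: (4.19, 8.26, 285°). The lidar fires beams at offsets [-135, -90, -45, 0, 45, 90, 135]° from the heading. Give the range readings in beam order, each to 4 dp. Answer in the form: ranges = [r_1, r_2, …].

beam 1: φ=-135°, α=150°
  dir = (cos 150°, sin 150°) = (-0.8660, 0.5000); from cell (4,8)
  next x-line at t=0.2194, next y-line at t=1.4800; Δt_x=1.1547, Δt_y=2.0000
    x: enter (3,8) at t=0.2194
    x: enter (2,8) at t=1.3741
    y: enter (2,9) at t=1.4800 ← occupied
  → r_1 = 1.4800
beam 2: φ=-90°, α=195°
  dir = (cos 195°, sin 195°) = (-0.9659, -0.2588); from cell (4,8)
  next x-line at t=0.1967, next y-line at t=1.0046; Δt_x=1.0353, Δt_y=3.8637
    x: enter (3,8) at t=0.1967
    y: enter (3,7) at t=1.0046
    x: enter (2,7) at t=1.2320
    x: enter (1,7) at t=2.2673
    x: enter (0,7) at t=3.3025 ← occupied
  → r_2 = 3.3025
beam 3: φ=-45°, α=240°
  dir = (cos 240°, sin 240°) = (-0.5000, -0.8660); from cell (4,8)
  next x-line at t=0.3800, next y-line at t=0.3002; Δt_x=2.0000, Δt_y=1.1547
    y: enter (4,7) at t=0.3002 ← occupied
  → r_3 = 0.3002
beam 4: φ=0°, α=285°
  dir = (cos 285°, sin 285°) = (0.2588, -0.9659); from cell (4,8)
  next x-line at t=3.1296, next y-line at t=0.2692; Δt_x=3.8637, Δt_y=1.0353
    y: enter (4,7) at t=0.2692 ← occupied
  → r_4 = 0.2692
beam 5: φ=45°, α=330°
  dir = (cos 330°, sin 330°) = (0.8660, -0.5000); from cell (4,8)
  next x-line at t=0.9353, next y-line at t=0.5200; Δt_x=1.1547, Δt_y=2.0000
    y: enter (4,7) at t=0.5200 ← occupied
  → r_5 = 0.5200
beam 6: φ=90°, α=15°
  dir = (cos 15°, sin 15°) = (0.9659, 0.2588); from cell (4,8)
  next x-line at t=0.8386, next y-line at t=2.8591; Δt_x=1.0353, Δt_y=3.8637
    x: enter (5,8) at t=0.8386
    x: enter (6,8) at t=1.8738
    y: enter (6,9) at t=2.8591 ← occupied
  → r_6 = 2.8591
beam 7: φ=135°, α=60°
  dir = (cos 60°, sin 60°) = (0.5000, 0.8660); from cell (4,8)
  next x-line at t=1.6200, next y-line at t=0.8545; Δt_x=2.0000, Δt_y=1.1547
    y: enter (4,9) at t=0.8545 ← occupied
  → r_7 = 0.8545

ranges = [1.4800, 3.3025, 0.3002, 0.2692, 0.5200, 2.8591, 0.8545]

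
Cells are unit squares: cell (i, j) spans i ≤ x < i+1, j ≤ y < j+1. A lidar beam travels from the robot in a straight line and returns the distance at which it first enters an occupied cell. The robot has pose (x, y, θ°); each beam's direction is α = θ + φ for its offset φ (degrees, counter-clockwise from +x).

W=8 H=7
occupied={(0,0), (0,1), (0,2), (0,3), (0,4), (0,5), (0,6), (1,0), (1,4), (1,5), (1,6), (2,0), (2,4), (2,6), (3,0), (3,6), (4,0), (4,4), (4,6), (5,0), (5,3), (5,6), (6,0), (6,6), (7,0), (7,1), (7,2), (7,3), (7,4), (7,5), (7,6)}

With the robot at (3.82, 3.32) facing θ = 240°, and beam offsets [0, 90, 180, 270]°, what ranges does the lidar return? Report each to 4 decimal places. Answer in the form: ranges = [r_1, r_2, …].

ranges = [2.6789, 3.6719, 0.7852, 1.3600]

beam 1: φ=0°, α=240°
  dir = (cos 240°, sin 240°) = (-0.5000, -0.8660); from cell (3,3)
  next x-line at t=1.6400, next y-line at t=0.3695; Δt_x=2.0000, Δt_y=1.1547
    y: enter (3,2) at t=0.3695
    y: enter (3,1) at t=1.5242
    x: enter (2,1) at t=1.6400
    y: enter (2,0) at t=2.6789 ← occupied
  → r_1 = 2.6789
beam 2: φ=90°, α=330°
  dir = (cos 330°, sin 330°) = (0.8660, -0.5000); from cell (3,3)
  next x-line at t=0.2078, next y-line at t=0.6400; Δt_x=1.1547, Δt_y=2.0000
    x: enter (4,3) at t=0.2078
    y: enter (4,2) at t=0.6400
    x: enter (5,2) at t=1.3625
    x: enter (6,2) at t=2.5172
    y: enter (6,1) at t=2.6400
    x: enter (7,1) at t=3.6719 ← occupied
  → r_2 = 3.6719
beam 3: φ=180°, α=60°
  dir = (cos 60°, sin 60°) = (0.5000, 0.8660); from cell (3,3)
  next x-line at t=0.3600, next y-line at t=0.7852; Δt_x=2.0000, Δt_y=1.1547
    x: enter (4,3) at t=0.3600
    y: enter (4,4) at t=0.7852 ← occupied
  → r_3 = 0.7852
beam 4: φ=270°, α=150°
  dir = (cos 150°, sin 150°) = (-0.8660, 0.5000); from cell (3,3)
  next x-line at t=0.9469, next y-line at t=1.3600; Δt_x=1.1547, Δt_y=2.0000
    x: enter (2,3) at t=0.9469
    y: enter (2,4) at t=1.3600 ← occupied
  → r_4 = 1.3600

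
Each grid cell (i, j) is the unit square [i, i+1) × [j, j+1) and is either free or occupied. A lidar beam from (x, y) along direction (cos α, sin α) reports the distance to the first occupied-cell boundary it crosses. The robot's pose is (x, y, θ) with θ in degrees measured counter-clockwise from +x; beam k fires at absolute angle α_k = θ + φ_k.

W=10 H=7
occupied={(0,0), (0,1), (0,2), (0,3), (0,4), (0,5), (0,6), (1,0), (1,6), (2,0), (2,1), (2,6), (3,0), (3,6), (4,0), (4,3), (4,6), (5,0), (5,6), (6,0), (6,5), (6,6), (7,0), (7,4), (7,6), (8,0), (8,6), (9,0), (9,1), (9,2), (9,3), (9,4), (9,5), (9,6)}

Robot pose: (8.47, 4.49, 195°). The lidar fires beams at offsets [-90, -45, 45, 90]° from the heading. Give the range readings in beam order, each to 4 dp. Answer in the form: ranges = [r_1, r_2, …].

ranges = [1.5633, 0.5427, 4.0299, 2.0478]

beam 1: φ=-90°, α=105°
  cosα=-0.2588 sinα=0.9659 | (8,4) | tMaxX 1.8159 tMaxY 0.5280 | tΔX 3.8637 tΔY 1.0353
    t=0.5280 [y] (8,5)
    t=1.5633 [y] (8,6) — stop
  → r_1 = 1.5633
beam 2: φ=-45°, α=150°
  cosα=-0.8660 sinα=0.5000 | (8,4) | tMaxX 0.5427 tMaxY 1.0200 | tΔX 1.1547 tΔY 2.0000
    t=0.5427 [x] (7,4) — stop
  → r_2 = 0.5427
beam 3: φ=45°, α=240°
  cosα=-0.5000 sinα=-0.8660 | (8,4) | tMaxX 0.9400 tMaxY 0.5658 | tΔX 2.0000 tΔY 1.1547
    t=0.5658 [y] (8,3)
    t=0.9400 [x] (7,3)
    t=1.7205 [y] (7,2)
    t=2.8752 [y] (7,1)
    t=2.9400 [x] (6,1)
    t=4.0299 [y] (6,0) — stop
  → r_3 = 4.0299
beam 4: φ=90°, α=285°
  cosα=0.2588 sinα=-0.9659 | (8,4) | tMaxX 2.0478 tMaxY 0.5073 | tΔX 3.8637 tΔY 1.0353
    t=0.5073 [y] (8,3)
    t=1.5426 [y] (8,2)
    t=2.0478 [x] (9,2) — stop
  → r_4 = 2.0478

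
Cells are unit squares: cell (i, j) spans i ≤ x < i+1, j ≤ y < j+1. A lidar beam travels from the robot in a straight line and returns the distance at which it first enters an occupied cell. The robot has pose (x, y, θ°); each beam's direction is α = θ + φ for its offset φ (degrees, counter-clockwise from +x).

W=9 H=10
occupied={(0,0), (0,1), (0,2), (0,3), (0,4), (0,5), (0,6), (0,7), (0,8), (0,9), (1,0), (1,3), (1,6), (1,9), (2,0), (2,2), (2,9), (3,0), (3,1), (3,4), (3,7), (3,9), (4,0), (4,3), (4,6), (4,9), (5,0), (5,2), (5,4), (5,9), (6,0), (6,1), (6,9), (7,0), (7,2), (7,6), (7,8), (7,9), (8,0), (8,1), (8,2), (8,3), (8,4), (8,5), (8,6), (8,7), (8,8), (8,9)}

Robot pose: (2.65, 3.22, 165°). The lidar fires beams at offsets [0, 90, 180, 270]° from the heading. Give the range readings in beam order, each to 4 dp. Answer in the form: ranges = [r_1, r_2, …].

ranges = [0.6729, 0.2278, 2.4329, 1.3523]

beam 1: φ=0°, α=165°
  cosα=-0.9659 sinα=0.2588 | (2,3) | tMaxX 0.6729 tMaxY 3.0137 | tΔX 1.0353 tΔY 3.8637
    t=0.6729 [x] (1,3) — stop
  → r_1 = 0.6729
beam 2: φ=90°, α=255°
  cosα=-0.2588 sinα=-0.9659 | (2,3) | tMaxX 2.5114 tMaxY 0.2278 | tΔX 3.8637 tΔY 1.0353
    t=0.2278 [y] (2,2) — stop
  → r_2 = 0.2278
beam 3: φ=180°, α=345°
  cosα=0.9659 sinα=-0.2588 | (2,3) | tMaxX 0.3623 tMaxY 0.8500 | tΔX 1.0353 tΔY 3.8637
    t=0.3623 [x] (3,3)
    t=0.8500 [y] (3,2)
    t=1.3976 [x] (4,2)
    t=2.4329 [x] (5,2) — stop
  → r_3 = 2.4329
beam 4: φ=270°, α=75°
  cosα=0.2588 sinα=0.9659 | (2,3) | tMaxX 1.3523 tMaxY 0.8075 | tΔX 3.8637 tΔY 1.0353
    t=0.8075 [y] (2,4)
    t=1.3523 [x] (3,4) — stop
  → r_4 = 1.3523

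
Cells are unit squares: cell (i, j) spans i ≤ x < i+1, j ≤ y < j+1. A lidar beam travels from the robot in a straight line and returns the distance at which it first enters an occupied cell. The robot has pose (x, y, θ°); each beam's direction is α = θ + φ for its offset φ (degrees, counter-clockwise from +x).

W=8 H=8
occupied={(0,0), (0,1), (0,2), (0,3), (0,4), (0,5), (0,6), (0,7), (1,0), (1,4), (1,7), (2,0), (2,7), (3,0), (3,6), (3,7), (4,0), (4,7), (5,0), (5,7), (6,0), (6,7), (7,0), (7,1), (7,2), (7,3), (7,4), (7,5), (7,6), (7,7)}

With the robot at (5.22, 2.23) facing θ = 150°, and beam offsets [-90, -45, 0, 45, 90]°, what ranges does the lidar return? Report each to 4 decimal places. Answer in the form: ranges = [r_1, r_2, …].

ranges = [3.5600, 4.7137, 3.7181, 4.3689, 1.4203]

beam 1: φ=-90°, α=60°
  dir = (cos 60°, sin 60°) = (0.5000, 0.8660); from cell (5,2)
  next x-line at t=1.5600, next y-line at t=0.8891; Δt_x=2.0000, Δt_y=1.1547
    y: enter (5,3) at t=0.8891
    x: enter (6,3) at t=1.5600
    y: enter (6,4) at t=2.0438
    y: enter (6,5) at t=3.1985
    x: enter (7,5) at t=3.5600 ← occupied
  → r_1 = 3.5600
beam 2: φ=-45°, α=105°
  dir = (cos 105°, sin 105°) = (-0.2588, 0.9659); from cell (5,2)
  next x-line at t=0.8500, next y-line at t=0.7972; Δt_x=3.8637, Δt_y=1.0353
    y: enter (5,3) at t=0.7972
    x: enter (4,3) at t=0.8500
    y: enter (4,4) at t=1.8324
    y: enter (4,5) at t=2.8677
    y: enter (4,6) at t=3.9030
    x: enter (3,6) at t=4.7137 ← occupied
  → r_2 = 4.7137
beam 3: φ=0°, α=150°
  dir = (cos 150°, sin 150°) = (-0.8660, 0.5000); from cell (5,2)
  next x-line at t=0.2540, next y-line at t=1.5400; Δt_x=1.1547, Δt_y=2.0000
    x: enter (4,2) at t=0.2540
    x: enter (3,2) at t=1.4087
    y: enter (3,3) at t=1.5400
    x: enter (2,3) at t=2.5634
    y: enter (2,4) at t=3.5400
    x: enter (1,4) at t=3.7181 ← occupied
  → r_3 = 3.7181
beam 4: φ=45°, α=195°
  dir = (cos 195°, sin 195°) = (-0.9659, -0.2588); from cell (5,2)
  next x-line at t=0.2278, next y-line at t=0.8887; Δt_x=1.0353, Δt_y=3.8637
    x: enter (4,2) at t=0.2278
    y: enter (4,1) at t=0.8887
    x: enter (3,1) at t=1.2630
    x: enter (2,1) at t=2.2983
    x: enter (1,1) at t=3.3336
    x: enter (0,1) at t=4.3689 ← occupied
  → r_4 = 4.3689
beam 5: φ=90°, α=240°
  dir = (cos 240°, sin 240°) = (-0.5000, -0.8660); from cell (5,2)
  next x-line at t=0.4400, next y-line at t=0.2656; Δt_x=2.0000, Δt_y=1.1547
    y: enter (5,1) at t=0.2656
    x: enter (4,1) at t=0.4400
    y: enter (4,0) at t=1.4203 ← occupied
  → r_5 = 1.4203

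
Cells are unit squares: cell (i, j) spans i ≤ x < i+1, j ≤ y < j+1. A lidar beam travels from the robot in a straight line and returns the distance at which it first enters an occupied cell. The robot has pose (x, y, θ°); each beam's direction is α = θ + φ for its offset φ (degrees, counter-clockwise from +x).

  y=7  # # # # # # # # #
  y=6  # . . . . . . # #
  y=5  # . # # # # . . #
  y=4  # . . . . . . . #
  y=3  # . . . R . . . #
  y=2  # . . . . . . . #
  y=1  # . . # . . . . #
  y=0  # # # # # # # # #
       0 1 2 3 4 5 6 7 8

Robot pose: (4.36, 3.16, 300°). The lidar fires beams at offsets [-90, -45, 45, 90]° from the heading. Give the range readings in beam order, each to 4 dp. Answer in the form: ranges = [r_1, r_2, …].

beam 1: φ=-90°, α=210°
  d=(-0.8660,-0.5000)  start (4,3)  tX=0.4157 tY=0.3200  stride 1/|dx|=1.1547 1/|dy|=2.0000
    cross y-line → (4,2), t=0.3200
    cross x-line → (3,2), t=0.4157
    cross x-line → (2,2), t=1.5704
    cross y-line → (2,1), t=2.3200
    cross x-line → (1,1), t=2.7251
    cross x-line → (0,1), t=3.8798 (wall)
  → r_1 = 3.8798
beam 2: φ=-45°, α=255°
  d=(-0.2588,-0.9659)  start (4,3)  tX=1.3909 tY=0.1656  stride 1/|dx|=3.8637 1/|dy|=1.0353
    cross y-line → (4,2), t=0.1656
    cross y-line → (4,1), t=1.2009
    cross x-line → (3,1), t=1.3909 (wall)
  → r_2 = 1.3909
beam 3: φ=45°, α=345°
  d=(0.9659,-0.2588)  start (4,3)  tX=0.6626 tY=0.6182  stride 1/|dx|=1.0353 1/|dy|=3.8637
    cross y-line → (4,2), t=0.6182
    cross x-line → (5,2), t=0.6626
    cross x-line → (6,2), t=1.6979
    cross x-line → (7,2), t=2.7331
    cross x-line → (8,2), t=3.7684 (wall)
  → r_3 = 3.7684
beam 4: φ=90°, α=30°
  d=(0.8660,0.5000)  start (4,3)  tX=0.7390 tY=1.6800  stride 1/|dx|=1.1547 1/|dy|=2.0000
    cross x-line → (5,3), t=0.7390
    cross y-line → (5,4), t=1.6800
    cross x-line → (6,4), t=1.8937
    cross x-line → (7,4), t=3.0484
    cross y-line → (7,5), t=3.6800
    cross x-line → (8,5), t=4.2031 (wall)
  → r_4 = 4.2031

ranges = [3.8798, 1.3909, 3.7684, 4.2031]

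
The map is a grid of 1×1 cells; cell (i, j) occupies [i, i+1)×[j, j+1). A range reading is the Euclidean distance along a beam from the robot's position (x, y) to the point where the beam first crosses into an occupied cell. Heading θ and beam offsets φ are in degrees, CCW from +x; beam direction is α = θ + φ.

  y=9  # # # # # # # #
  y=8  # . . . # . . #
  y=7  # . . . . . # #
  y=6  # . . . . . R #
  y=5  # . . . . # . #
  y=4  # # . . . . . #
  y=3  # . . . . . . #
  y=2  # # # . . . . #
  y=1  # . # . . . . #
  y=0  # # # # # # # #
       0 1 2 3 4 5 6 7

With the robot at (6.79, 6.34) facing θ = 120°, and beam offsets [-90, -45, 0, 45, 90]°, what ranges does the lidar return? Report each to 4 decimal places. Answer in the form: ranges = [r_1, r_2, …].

beam 1: φ=-90°, α=30°
  direction (0.8660, 0.5000); cell (6,6); t to first gridline: x 0.2425, y 1.3200 (then +1.1547 / +2.0000)
    (7,6) via x @ 0.2425  # hit
  → r_1 = 0.2425
beam 2: φ=-45°, α=75°
  direction (0.2588, 0.9659); cell (6,6); t to first gridline: x 0.8114, y 0.6833 (then +3.8637 / +1.0353)
    (6,7) via y @ 0.6833  # hit
  → r_2 = 0.6833
beam 3: φ=0°, α=120°
  direction (-0.5000, 0.8660); cell (6,6); t to first gridline: x 1.5800, y 0.7621 (then +2.0000 / +1.1547)
    (6,7) via y @ 0.7621  # hit
  → r_3 = 0.7621
beam 4: φ=45°, α=165°
  direction (-0.9659, 0.2588); cell (6,6); t to first gridline: x 0.8179, y 2.5500 (then +1.0353 / +3.8637)
    (5,6) via x @ 0.8179
    (4,6) via x @ 1.8531
    (4,7) via y @ 2.5500
    (3,7) via x @ 2.8884
    (2,7) via x @ 3.9237
    (1,7) via x @ 4.9590
    (0,7) via x @ 5.9942  # hit
  → r_4 = 5.9942
beam 5: φ=90°, α=210°
  direction (-0.8660, -0.5000); cell (6,6); t to first gridline: x 0.9122, y 0.6800 (then +1.1547 / +2.0000)
    (6,5) via y @ 0.6800
    (5,5) via x @ 0.9122  # hit
  → r_5 = 0.9122

ranges = [0.2425, 0.6833, 0.7621, 5.9942, 0.9122]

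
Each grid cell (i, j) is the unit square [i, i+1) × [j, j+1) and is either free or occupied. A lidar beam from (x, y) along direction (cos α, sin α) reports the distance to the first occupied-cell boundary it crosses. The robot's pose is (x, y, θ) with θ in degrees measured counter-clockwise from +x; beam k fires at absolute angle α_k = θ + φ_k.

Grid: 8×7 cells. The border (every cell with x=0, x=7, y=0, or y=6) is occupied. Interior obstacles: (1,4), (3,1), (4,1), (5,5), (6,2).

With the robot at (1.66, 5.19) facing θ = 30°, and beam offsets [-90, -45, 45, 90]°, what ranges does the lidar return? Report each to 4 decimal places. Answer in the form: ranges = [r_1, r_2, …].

beam 1: φ=-90°, α=300°
  direction (0.5000, -0.8660); cell (1,5); t to first gridline: x 0.6800, y 0.2194 (then +2.0000 / +1.1547)
    (1,4) via y @ 0.2194  # hit
  → r_1 = 0.2194
beam 2: φ=-45°, α=345°
  direction (0.9659, -0.2588); cell (1,5); t to first gridline: x 0.3520, y 0.7341 (then +1.0353 / +3.8637)
    (2,5) via x @ 0.3520
    (2,4) via y @ 0.7341
    (3,4) via x @ 1.3873
    (4,4) via x @ 2.4225
    (5,4) via x @ 3.4578
    (6,4) via x @ 4.4931
    (6,3) via y @ 4.5978
    (7,3) via x @ 5.5284  # hit
  → r_2 = 5.5284
beam 3: φ=45°, α=75°
  direction (0.2588, 0.9659); cell (1,5); t to first gridline: x 1.3137, y 0.8386 (then +3.8637 / +1.0353)
    (1,6) via y @ 0.8386  # hit
  → r_3 = 0.8386
beam 4: φ=90°, α=120°
  direction (-0.5000, 0.8660); cell (1,5); t to first gridline: x 1.3200, y 0.9353 (then +2.0000 / +1.1547)
    (1,6) via y @ 0.9353  # hit
  → r_4 = 0.9353

ranges = [0.2194, 5.5284, 0.8386, 0.9353]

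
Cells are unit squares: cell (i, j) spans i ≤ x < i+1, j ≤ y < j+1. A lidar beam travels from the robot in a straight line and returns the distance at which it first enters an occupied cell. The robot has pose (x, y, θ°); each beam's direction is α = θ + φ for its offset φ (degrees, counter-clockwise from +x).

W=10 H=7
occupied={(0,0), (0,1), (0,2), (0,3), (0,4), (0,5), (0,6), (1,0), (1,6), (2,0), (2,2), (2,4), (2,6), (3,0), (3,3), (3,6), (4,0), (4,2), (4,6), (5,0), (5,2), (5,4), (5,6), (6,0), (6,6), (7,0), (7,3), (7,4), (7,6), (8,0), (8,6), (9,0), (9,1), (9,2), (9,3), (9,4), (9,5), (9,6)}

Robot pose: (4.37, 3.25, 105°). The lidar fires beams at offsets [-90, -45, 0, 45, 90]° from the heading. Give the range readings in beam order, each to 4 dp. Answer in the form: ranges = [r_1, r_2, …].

beam 1: φ=-90°, α=15°
  dir = (cos 15°, sin 15°) = (0.9659, 0.2588); from cell (4,3)
  next x-line at t=0.6522, next y-line at t=2.8978; Δt_x=1.0353, Δt_y=3.8637
    x: enter (5,3) at t=0.6522
    x: enter (6,3) at t=1.6875
    x: enter (7,3) at t=2.7228 ← occupied
  → r_1 = 2.7228
beam 2: φ=-45°, α=60°
  dir = (cos 60°, sin 60°) = (0.5000, 0.8660); from cell (4,3)
  next x-line at t=1.2600, next y-line at t=0.8660; Δt_x=2.0000, Δt_y=1.1547
    y: enter (4,4) at t=0.8660
    x: enter (5,4) at t=1.2600 ← occupied
  → r_2 = 1.2600
beam 3: φ=0°, α=105°
  dir = (cos 105°, sin 105°) = (-0.2588, 0.9659); from cell (4,3)
  next x-line at t=1.4296, next y-line at t=0.7765; Δt_x=3.8637, Δt_y=1.0353
    y: enter (4,4) at t=0.7765
    x: enter (3,4) at t=1.4296
    y: enter (3,5) at t=1.8117
    y: enter (3,6) at t=2.8470 ← occupied
  → r_3 = 2.8470
beam 4: φ=45°, α=150°
  dir = (cos 150°, sin 150°) = (-0.8660, 0.5000); from cell (4,3)
  next x-line at t=0.4272, next y-line at t=1.5000; Δt_x=1.1547, Δt_y=2.0000
    x: enter (3,3) at t=0.4272 ← occupied
  → r_4 = 0.4272
beam 5: φ=90°, α=195°
  dir = (cos 195°, sin 195°) = (-0.9659, -0.2588); from cell (4,3)
  next x-line at t=0.3831, next y-line at t=0.9659; Δt_x=1.0353, Δt_y=3.8637
    x: enter (3,3) at t=0.3831 ← occupied
  → r_5 = 0.3831

ranges = [2.7228, 1.2600, 2.8470, 0.4272, 0.3831]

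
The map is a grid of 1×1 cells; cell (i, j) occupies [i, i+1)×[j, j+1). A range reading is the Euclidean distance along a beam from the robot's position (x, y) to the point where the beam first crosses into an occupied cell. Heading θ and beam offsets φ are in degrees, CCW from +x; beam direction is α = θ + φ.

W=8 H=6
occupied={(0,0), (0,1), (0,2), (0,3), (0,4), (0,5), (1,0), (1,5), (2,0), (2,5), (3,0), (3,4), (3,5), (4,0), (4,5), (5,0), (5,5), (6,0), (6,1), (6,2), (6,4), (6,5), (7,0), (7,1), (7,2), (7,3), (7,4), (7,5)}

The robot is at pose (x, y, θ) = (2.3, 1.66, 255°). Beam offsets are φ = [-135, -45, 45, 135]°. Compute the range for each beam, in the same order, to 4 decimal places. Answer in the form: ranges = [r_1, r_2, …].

beam 1: φ=-135°, α=120°
  direction (-0.5000, 0.8660); cell (2,1); t to first gridline: x 0.6000, y 0.3926 (then +2.0000 / +1.1547)
    (2,2) via y @ 0.3926
    (1,2) via x @ 0.6000
    (1,3) via y @ 1.5473
    (0,3) via x @ 2.6000  # hit
  → r_1 = 2.6000
beam 2: φ=-45°, α=210°
  direction (-0.8660, -0.5000); cell (2,1); t to first gridline: x 0.3464, y 1.3200 (then +1.1547 / +2.0000)
    (1,1) via x @ 0.3464
    (1,0) via y @ 1.3200  # hit
  → r_2 = 1.3200
beam 3: φ=45°, α=300°
  direction (0.5000, -0.8660); cell (2,1); t to first gridline: x 1.4000, y 0.7621 (then +2.0000 / +1.1547)
    (2,0) via y @ 0.7621  # hit
  → r_3 = 0.7621
beam 4: φ=135°, α=30°
  direction (0.8660, 0.5000); cell (2,1); t to first gridline: x 0.8083, y 0.6800 (then +1.1547 / +2.0000)
    (2,2) via y @ 0.6800
    (3,2) via x @ 0.8083
    (4,2) via x @ 1.9630
    (4,3) via y @ 2.6800
    (5,3) via x @ 3.1177
    (6,3) via x @ 4.2724
    (6,4) via y @ 4.6800  # hit
  → r_4 = 4.6800

ranges = [2.6000, 1.3200, 0.7621, 4.6800]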